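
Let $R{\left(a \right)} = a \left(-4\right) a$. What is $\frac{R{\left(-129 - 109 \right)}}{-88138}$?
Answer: $\frac{113288}{44069} \approx 2.5707$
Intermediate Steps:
$R{\left(a \right)} = - 4 a^{2}$ ($R{\left(a \right)} = - 4 a a = - 4 a^{2}$)
$\frac{R{\left(-129 - 109 \right)}}{-88138} = \frac{\left(-4\right) \left(-129 - 109\right)^{2}}{-88138} = - 4 \left(-129 - 109\right)^{2} \left(- \frac{1}{88138}\right) = - 4 \left(-238\right)^{2} \left(- \frac{1}{88138}\right) = \left(-4\right) 56644 \left(- \frac{1}{88138}\right) = \left(-226576\right) \left(- \frac{1}{88138}\right) = \frac{113288}{44069}$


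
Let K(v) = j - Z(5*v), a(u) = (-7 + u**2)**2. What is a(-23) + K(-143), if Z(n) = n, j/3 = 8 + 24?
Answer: 273295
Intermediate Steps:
j = 96 (j = 3*(8 + 24) = 3*32 = 96)
K(v) = 96 - 5*v
a(-23) + K(-143) = (-7 + (-23)**2)**2 + (96 - 5*(-143)) = (-7 + 529)**2 + (96 + 715) = 522**2 + 811 = 272484 + 811 = 273295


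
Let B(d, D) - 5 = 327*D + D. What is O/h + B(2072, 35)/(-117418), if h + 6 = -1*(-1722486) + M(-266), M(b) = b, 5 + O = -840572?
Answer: -29619624494/50554730863 ≈ -0.58589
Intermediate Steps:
O = -840577 (O = -5 - 840572 = -840577)
B(d, D) = 5 + 328*D (B(d, D) = 5 + (327*D + D) = 5 + 328*D)
h = 1722214 (h = -6 + (-1*(-1722486) - 266) = -6 + (1722486 - 266) = -6 + 1722220 = 1722214)
O/h + B(2072, 35)/(-117418) = -840577/1722214 + (5 + 328*35)/(-117418) = -840577*1/1722214 + (5 + 11480)*(-1/117418) = -840577/1722214 + 11485*(-1/117418) = -840577/1722214 - 11485/117418 = -29619624494/50554730863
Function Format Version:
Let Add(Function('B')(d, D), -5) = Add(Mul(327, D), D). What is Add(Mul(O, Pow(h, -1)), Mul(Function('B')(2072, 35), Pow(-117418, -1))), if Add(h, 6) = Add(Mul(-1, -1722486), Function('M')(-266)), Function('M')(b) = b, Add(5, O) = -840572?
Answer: Rational(-29619624494, 50554730863) ≈ -0.58589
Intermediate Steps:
O = -840577 (O = Add(-5, -840572) = -840577)
Function('B')(d, D) = Add(5, Mul(328, D)) (Function('B')(d, D) = Add(5, Add(Mul(327, D), D)) = Add(5, Mul(328, D)))
h = 1722214 (h = Add(-6, Add(Mul(-1, -1722486), -266)) = Add(-6, Add(1722486, -266)) = Add(-6, 1722220) = 1722214)
Add(Mul(O, Pow(h, -1)), Mul(Function('B')(2072, 35), Pow(-117418, -1))) = Add(Mul(-840577, Pow(1722214, -1)), Mul(Add(5, Mul(328, 35)), Pow(-117418, -1))) = Add(Mul(-840577, Rational(1, 1722214)), Mul(Add(5, 11480), Rational(-1, 117418))) = Add(Rational(-840577, 1722214), Mul(11485, Rational(-1, 117418))) = Add(Rational(-840577, 1722214), Rational(-11485, 117418)) = Rational(-29619624494, 50554730863)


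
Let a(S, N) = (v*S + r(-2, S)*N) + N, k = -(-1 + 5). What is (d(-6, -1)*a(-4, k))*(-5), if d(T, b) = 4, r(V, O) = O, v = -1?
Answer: -320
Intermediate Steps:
k = -4 (k = -1*4 = -4)
a(S, N) = N - S + N*S (a(S, N) = (-S + S*N) + N = (-S + N*S) + N = N - S + N*S)
(d(-6, -1)*a(-4, k))*(-5) = (4*(-4 - 1*(-4) - 4*(-4)))*(-5) = (4*(-4 + 4 + 16))*(-5) = (4*16)*(-5) = 64*(-5) = -320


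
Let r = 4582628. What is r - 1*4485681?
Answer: 96947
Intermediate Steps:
r - 1*4485681 = 4582628 - 1*4485681 = 4582628 - 4485681 = 96947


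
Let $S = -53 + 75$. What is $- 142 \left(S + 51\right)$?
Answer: $-10366$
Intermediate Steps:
$S = 22$
$- 142 \left(S + 51\right) = - 142 \left(22 + 51\right) = \left(-142\right) 73 = -10366$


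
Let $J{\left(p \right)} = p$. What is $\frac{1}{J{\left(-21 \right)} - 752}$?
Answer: $- \frac{1}{773} \approx -0.0012937$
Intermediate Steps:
$\frac{1}{J{\left(-21 \right)} - 752} = \frac{1}{-21 - 752} = \frac{1}{-773} = - \frac{1}{773}$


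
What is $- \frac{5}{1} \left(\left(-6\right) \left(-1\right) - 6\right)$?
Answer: $0$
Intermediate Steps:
$- \frac{5}{1} \left(\left(-6\right) \left(-1\right) - 6\right) = \left(-5\right) 1 \left(6 - 6\right) = \left(-5\right) 0 = 0$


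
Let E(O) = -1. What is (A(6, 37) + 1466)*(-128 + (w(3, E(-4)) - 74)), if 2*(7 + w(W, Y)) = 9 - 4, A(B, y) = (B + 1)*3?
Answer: -614131/2 ≈ -3.0707e+5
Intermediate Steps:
A(B, y) = 3 + 3*B (A(B, y) = (1 + B)*3 = 3 + 3*B)
w(W, Y) = -9/2 (w(W, Y) = -7 + (9 - 4)/2 = -7 + (½)*5 = -7 + 5/2 = -9/2)
(A(6, 37) + 1466)*(-128 + (w(3, E(-4)) - 74)) = ((3 + 3*6) + 1466)*(-128 + (-9/2 - 74)) = ((3 + 18) + 1466)*(-128 - 157/2) = (21 + 1466)*(-413/2) = 1487*(-413/2) = -614131/2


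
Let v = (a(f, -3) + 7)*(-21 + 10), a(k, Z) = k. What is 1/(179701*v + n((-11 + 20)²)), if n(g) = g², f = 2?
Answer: -1/17783838 ≈ -5.6231e-8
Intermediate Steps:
v = -99 (v = (2 + 7)*(-21 + 10) = 9*(-11) = -99)
1/(179701*v + n((-11 + 20)²)) = 1/(179701*(-99) + ((-11 + 20)²)²) = 1/(-17790399 + (9²)²) = 1/(-17790399 + 81²) = 1/(-17790399 + 6561) = 1/(-17783838) = -1/17783838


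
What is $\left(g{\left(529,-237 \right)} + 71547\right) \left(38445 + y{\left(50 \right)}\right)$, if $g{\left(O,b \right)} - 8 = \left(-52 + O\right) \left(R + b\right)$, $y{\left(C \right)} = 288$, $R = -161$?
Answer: $-4581765303$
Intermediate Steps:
$g{\left(O,b \right)} = 8 + \left(-161 + b\right) \left(-52 + O\right)$ ($g{\left(O,b \right)} = 8 + \left(-52 + O\right) \left(-161 + b\right) = 8 + \left(-161 + b\right) \left(-52 + O\right)$)
$\left(g{\left(529,-237 \right)} + 71547\right) \left(38445 + y{\left(50 \right)}\right) = \left(\left(8380 - 85169 - -12324 + 529 \left(-237\right)\right) + 71547\right) \left(38445 + 288\right) = \left(\left(8380 - 85169 + 12324 - 125373\right) + 71547\right) 38733 = \left(-189838 + 71547\right) 38733 = \left(-118291\right) 38733 = -4581765303$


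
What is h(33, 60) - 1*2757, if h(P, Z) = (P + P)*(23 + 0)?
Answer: -1239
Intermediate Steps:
h(P, Z) = 46*P (h(P, Z) = (2*P)*23 = 46*P)
h(33, 60) - 1*2757 = 46*33 - 1*2757 = 1518 - 2757 = -1239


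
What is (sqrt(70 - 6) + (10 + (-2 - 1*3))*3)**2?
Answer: 529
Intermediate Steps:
(sqrt(70 - 6) + (10 + (-2 - 1*3))*3)**2 = (sqrt(64) + (10 + (-2 - 3))*3)**2 = (8 + (10 - 5)*3)**2 = (8 + 5*3)**2 = (8 + 15)**2 = 23**2 = 529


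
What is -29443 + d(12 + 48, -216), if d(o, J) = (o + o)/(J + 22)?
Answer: -2856031/97 ≈ -29444.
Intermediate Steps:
d(o, J) = 2*o/(22 + J) (d(o, J) = (2*o)/(22 + J) = 2*o/(22 + J))
-29443 + d(12 + 48, -216) = -29443 + 2*(12 + 48)/(22 - 216) = -29443 + 2*60/(-194) = -29443 + 2*60*(-1/194) = -29443 - 60/97 = -2856031/97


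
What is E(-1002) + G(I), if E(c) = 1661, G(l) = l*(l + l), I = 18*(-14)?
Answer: 128669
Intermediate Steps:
I = -252
G(l) = 2*l² (G(l) = l*(2*l) = 2*l²)
E(-1002) + G(I) = 1661 + 2*(-252)² = 1661 + 2*63504 = 1661 + 127008 = 128669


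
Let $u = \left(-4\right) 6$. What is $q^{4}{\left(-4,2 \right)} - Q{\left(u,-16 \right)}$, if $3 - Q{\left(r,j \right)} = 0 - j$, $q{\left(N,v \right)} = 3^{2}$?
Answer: $6574$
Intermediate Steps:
$q{\left(N,v \right)} = 9$
$u = -24$
$Q{\left(r,j \right)} = 3 + j$ ($Q{\left(r,j \right)} = 3 - \left(0 - j\right) = 3 - - j = 3 + j$)
$q^{4}{\left(-4,2 \right)} - Q{\left(u,-16 \right)} = 9^{4} - \left(3 - 16\right) = 6561 - -13 = 6561 + 13 = 6574$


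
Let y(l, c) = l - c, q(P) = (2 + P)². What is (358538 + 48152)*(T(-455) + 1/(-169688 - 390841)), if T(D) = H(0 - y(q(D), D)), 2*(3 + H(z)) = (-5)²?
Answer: 2165634213905/560529 ≈ 3.8636e+6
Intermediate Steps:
H(z) = 19/2 (H(z) = -3 + (½)*(-5)² = -3 + (½)*25 = -3 + 25/2 = 19/2)
T(D) = 19/2
(358538 + 48152)*(T(-455) + 1/(-169688 - 390841)) = (358538 + 48152)*(19/2 + 1/(-169688 - 390841)) = 406690*(19/2 + 1/(-560529)) = 406690*(19/2 - 1/560529) = 406690*(10650049/1121058) = 2165634213905/560529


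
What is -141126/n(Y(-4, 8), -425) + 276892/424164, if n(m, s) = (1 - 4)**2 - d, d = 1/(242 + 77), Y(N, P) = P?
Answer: -2386840840472/152168835 ≈ -15685.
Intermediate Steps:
d = 1/319 ≈ 0.0031348
n(m, s) = 2870/319 (n(m, s) = (1 - 4)**2 - 1*1/319 = (-3)**2 - 1/319 = 9 - 1/319 = 2870/319)
-141126/n(Y(-4, 8), -425) + 276892/424164 = -141126/2870/319 + 276892/424164 = -141126*319/2870 + 276892*(1/424164) = -22509597/1435 + 69223/106041 = -2386840840472/152168835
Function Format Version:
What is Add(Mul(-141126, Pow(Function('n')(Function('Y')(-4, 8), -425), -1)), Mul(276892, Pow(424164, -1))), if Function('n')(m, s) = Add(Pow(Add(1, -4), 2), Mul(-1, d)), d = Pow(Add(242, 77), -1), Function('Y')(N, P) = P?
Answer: Rational(-2386840840472, 152168835) ≈ -15685.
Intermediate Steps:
d = Rational(1, 319) (d = Pow(319, -1) = Rational(1, 319) ≈ 0.0031348)
Function('n')(m, s) = Rational(2870, 319) (Function('n')(m, s) = Add(Pow(Add(1, -4), 2), Mul(-1, Rational(1, 319))) = Add(Pow(-3, 2), Rational(-1, 319)) = Add(9, Rational(-1, 319)) = Rational(2870, 319))
Add(Mul(-141126, Pow(Function('n')(Function('Y')(-4, 8), -425), -1)), Mul(276892, Pow(424164, -1))) = Add(Mul(-141126, Pow(Rational(2870, 319), -1)), Mul(276892, Pow(424164, -1))) = Add(Mul(-141126, Rational(319, 2870)), Mul(276892, Rational(1, 424164))) = Add(Rational(-22509597, 1435), Rational(69223, 106041)) = Rational(-2386840840472, 152168835)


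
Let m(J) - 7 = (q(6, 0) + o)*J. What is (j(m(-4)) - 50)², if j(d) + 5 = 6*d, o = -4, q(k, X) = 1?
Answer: 3481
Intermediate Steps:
m(J) = 7 - 3*J (m(J) = 7 + (1 - 4)*J = 7 - 3*J)
j(d) = -5 + 6*d
(j(m(-4)) - 50)² = ((-5 + 6*(7 - 3*(-4))) - 50)² = ((-5 + 6*(7 + 12)) - 50)² = ((-5 + 6*19) - 50)² = ((-5 + 114) - 50)² = (109 - 50)² = 59² = 3481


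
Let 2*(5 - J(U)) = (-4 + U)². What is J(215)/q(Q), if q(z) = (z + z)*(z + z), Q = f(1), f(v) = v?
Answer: -44511/8 ≈ -5563.9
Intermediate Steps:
Q = 1
q(z) = 4*z² (q(z) = (2*z)*(2*z) = 4*z²)
J(U) = 5 - (-4 + U)²/2
J(215)/q(Q) = (5 - (-4 + 215)²/2)/((4*1²)) = (5 - ½*211²)/((4*1)) = (5 - ½*44521)/4 = (5 - 44521/2)*(¼) = -44511/2*¼ = -44511/8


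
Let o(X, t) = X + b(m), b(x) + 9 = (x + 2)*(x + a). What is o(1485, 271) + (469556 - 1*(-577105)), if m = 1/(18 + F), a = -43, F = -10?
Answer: 67074937/64 ≈ 1.0480e+6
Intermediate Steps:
m = ⅛ (m = 1/(18 - 10) = 1/8 = ⅛ ≈ 0.12500)
b(x) = -9 + (-43 + x)*(2 + x) (b(x) = -9 + (x + 2)*(x - 43) = -9 + (2 + x)*(-43 + x) = -9 + (-43 + x)*(2 + x))
o(X, t) = -6407/64 + X (o(X, t) = X + (-95 + (⅛)² - 41*⅛) = X + (-95 + 1/64 - 41/8) = X - 6407/64 = -6407/64 + X)
o(1485, 271) + (469556 - 1*(-577105)) = (-6407/64 + 1485) + (469556 - 1*(-577105)) = 88633/64 + (469556 + 577105) = 88633/64 + 1046661 = 67074937/64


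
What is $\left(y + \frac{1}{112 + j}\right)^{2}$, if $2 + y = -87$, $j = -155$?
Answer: $\frac{14653584}{1849} \approx 7925.1$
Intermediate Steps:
$y = -89$ ($y = -2 - 87 = -89$)
$\left(y + \frac{1}{112 + j}\right)^{2} = \left(-89 + \frac{1}{112 - 155}\right)^{2} = \left(-89 + \frac{1}{-43}\right)^{2} = \left(-89 - \frac{1}{43}\right)^{2} = \left(- \frac{3828}{43}\right)^{2} = \frac{14653584}{1849}$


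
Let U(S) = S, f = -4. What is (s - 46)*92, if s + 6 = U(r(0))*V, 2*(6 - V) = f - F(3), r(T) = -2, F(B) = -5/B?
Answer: -18308/3 ≈ -6102.7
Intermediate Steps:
V = 43/6 (V = 6 - (-4 - (-5)/3)/2 = 6 - (-4 - 1*(-5/3))/2 = 6 - (-4 + 5/3)/2 = 6 - ½*(-7/3) = 6 + 7/6 = 43/6 ≈ 7.1667)
s = -61/3 (s = -6 - 2*43/6 = -6 - 43/3 = -61/3 ≈ -20.333)
(s - 46)*92 = (-61/3 - 46)*92 = -199/3*92 = -18308/3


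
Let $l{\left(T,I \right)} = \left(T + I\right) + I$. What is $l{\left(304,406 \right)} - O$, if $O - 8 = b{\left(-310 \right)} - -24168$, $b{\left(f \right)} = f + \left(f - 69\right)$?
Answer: $-22371$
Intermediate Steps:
$b{\left(f \right)} = -69 + 2 f$ ($b{\left(f \right)} = f + \left(f - 69\right) = f + \left(-69 + f\right) = -69 + 2 f$)
$O = 23487$ ($O = 8 + \left(\left(-69 + 2 \left(-310\right)\right) - -24168\right) = 8 + \left(\left(-69 - 620\right) + 24168\right) = 8 + \left(-689 + 24168\right) = 8 + 23479 = 23487$)
$l{\left(T,I \right)} = T + 2 I$ ($l{\left(T,I \right)} = \left(I + T\right) + I = T + 2 I$)
$l{\left(304,406 \right)} - O = \left(304 + 2 \cdot 406\right) - 23487 = \left(304 + 812\right) - 23487 = 1116 - 23487 = -22371$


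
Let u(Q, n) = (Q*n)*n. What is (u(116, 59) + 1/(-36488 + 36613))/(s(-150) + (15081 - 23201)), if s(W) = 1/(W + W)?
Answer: -605694012/12180005 ≈ -49.729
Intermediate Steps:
u(Q, n) = Q*n**2
s(W) = 1/(2*W)
(u(116, 59) + 1/(-36488 + 36613))/(s(-150) + (15081 - 23201)) = (116*59**2 + 1/(-36488 + 36613))/((1/2)/(-150) + (15081 - 23201)) = (116*3481 + 1/125)/((1/2)*(-1/150) - 8120) = (403796 + 1/125)/(-1/300 - 8120) = 50474501/(125*(-2436001/300)) = (50474501/125)*(-300/2436001) = -605694012/12180005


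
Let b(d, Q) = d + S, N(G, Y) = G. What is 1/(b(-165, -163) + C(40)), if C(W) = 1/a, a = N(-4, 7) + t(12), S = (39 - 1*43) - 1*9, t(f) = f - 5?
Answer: -3/533 ≈ -0.0056285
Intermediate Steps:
t(f) = -5 + f
S = -13 (S = (39 - 43) - 9 = -4 - 9 = -13)
a = 3 (a = -4 + (-5 + 12) = -4 + 7 = 3)
b(d, Q) = -13 + d (b(d, Q) = d - 13 = -13 + d)
C(W) = ⅓ (C(W) = 1/3 = ⅓)
1/(b(-165, -163) + C(40)) = 1/((-13 - 165) + ⅓) = 1/(-178 + ⅓) = 1/(-533/3) = -3/533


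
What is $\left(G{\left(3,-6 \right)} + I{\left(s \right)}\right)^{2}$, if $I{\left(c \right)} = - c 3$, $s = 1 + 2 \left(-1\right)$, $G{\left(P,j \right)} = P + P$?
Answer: $81$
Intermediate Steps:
$G{\left(P,j \right)} = 2 P$
$s = -1$ ($s = 1 - 2 = -1$)
$I{\left(c \right)} = - 3 c$
$\left(G{\left(3,-6 \right)} + I{\left(s \right)}\right)^{2} = \left(2 \cdot 3 - -3\right)^{2} = \left(6 + 3\right)^{2} = 9^{2} = 81$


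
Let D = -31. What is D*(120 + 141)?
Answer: -8091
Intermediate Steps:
D*(120 + 141) = -31*(120 + 141) = -31*261 = -8091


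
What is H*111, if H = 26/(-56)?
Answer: -1443/28 ≈ -51.536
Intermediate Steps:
H = -13/28 (H = 26*(-1/56) = -13/28 ≈ -0.46429)
H*111 = -13/28*111 = -1443/28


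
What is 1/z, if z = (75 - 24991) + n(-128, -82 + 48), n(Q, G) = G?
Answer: -1/24950 ≈ -4.0080e-5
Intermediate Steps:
z = -24950 (z = (75 - 24991) + (-82 + 48) = -24916 - 34 = -24950)
1/z = 1/(-24950) = -1/24950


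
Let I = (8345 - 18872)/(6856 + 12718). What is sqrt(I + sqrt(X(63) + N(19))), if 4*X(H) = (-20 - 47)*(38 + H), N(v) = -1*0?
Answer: sqrt(-206055498 + 191570738*I*sqrt(6767))/19574 ≈ 4.5054 + 4.5647*I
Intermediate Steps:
N(v) = 0
X(H) = -1273/2 - 67*H/4 (X(H) = ((-20 - 47)*(38 + H))/4 = (-67*(38 + H))/4 = (-2546 - 67*H)/4 = -1273/2 - 67*H/4)
I = -10527/19574 ≈ -0.53781
sqrt(I + sqrt(X(63) + N(19))) = sqrt(-10527/19574 + sqrt((-1273/2 - 67/4*63) + 0)) = sqrt(-10527/19574 + sqrt((-1273/2 - 4221/4) + 0)) = sqrt(-10527/19574 + sqrt(-6767/4 + 0)) = sqrt(-10527/19574 + sqrt(-6767/4)) = sqrt(-10527/19574 + I*sqrt(6767)/2)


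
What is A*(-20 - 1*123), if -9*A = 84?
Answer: 4004/3 ≈ 1334.7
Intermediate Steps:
A = -28/3 (A = -⅑*84 = -28/3 ≈ -9.3333)
A*(-20 - 1*123) = -28*(-20 - 1*123)/3 = -28*(-20 - 123)/3 = -28/3*(-143) = 4004/3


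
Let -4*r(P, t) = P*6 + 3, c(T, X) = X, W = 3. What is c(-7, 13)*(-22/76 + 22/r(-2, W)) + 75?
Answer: 67835/342 ≈ 198.35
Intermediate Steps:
r(P, t) = -3/4 - 3*P/2 (r(P, t) = -(P*6 + 3)/4 = -(6*P + 3)/4 = -(3 + 6*P)/4 = -3/4 - 3*P/2)
c(-7, 13)*(-22/76 + 22/r(-2, W)) + 75 = 13*(-22/76 + 22/(-3/4 - 3/2*(-2))) + 75 = 13*(-22*1/76 + 22/(-3/4 + 3)) + 75 = 13*(-11/38 + 22/(9/4)) + 75 = 13*(-11/38 + 22*(4/9)) + 75 = 13*(-11/38 + 88/9) + 75 = 13*(3245/342) + 75 = 42185/342 + 75 = 67835/342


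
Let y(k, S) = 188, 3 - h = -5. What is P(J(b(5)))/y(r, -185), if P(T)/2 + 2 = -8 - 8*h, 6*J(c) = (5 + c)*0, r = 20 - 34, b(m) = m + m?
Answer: -37/47 ≈ -0.78723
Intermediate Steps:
b(m) = 2*m
h = 8 (h = 3 - 1*(-5) = 3 + 5 = 8)
r = -14
J(c) = 0 (J(c) = ((5 + c)*0)/6 = (⅙)*0 = 0)
P(T) = -148 (P(T) = -4 + 2*(-8 - 8*8) = -4 + 2*(-8 - 64) = -4 + 2*(-72) = -4 - 144 = -148)
P(J(b(5)))/y(r, -185) = -148/188 = -148*1/188 = -37/47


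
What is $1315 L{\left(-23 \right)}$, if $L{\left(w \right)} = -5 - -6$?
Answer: $1315$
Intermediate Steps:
$L{\left(w \right)} = 1$ ($L{\left(w \right)} = -5 + 6 = 1$)
$1315 L{\left(-23 \right)} = 1315 \cdot 1 = 1315$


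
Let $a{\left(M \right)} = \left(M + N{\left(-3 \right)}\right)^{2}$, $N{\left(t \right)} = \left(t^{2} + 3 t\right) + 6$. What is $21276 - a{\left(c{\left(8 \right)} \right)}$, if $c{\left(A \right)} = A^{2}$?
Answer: $16376$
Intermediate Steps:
$N{\left(t \right)} = 6 + t^{2} + 3 t$
$a{\left(M \right)} = \left(6 + M\right)^{2}$ ($a{\left(M \right)} = \left(M + \left(6 + \left(-3\right)^{2} + 3 \left(-3\right)\right)\right)^{2} = \left(M + \left(6 + 9 - 9\right)\right)^{2} = \left(M + 6\right)^{2} = \left(6 + M\right)^{2}$)
$21276 - a{\left(c{\left(8 \right)} \right)} = 21276 - \left(6 + 8^{2}\right)^{2} = 21276 - \left(6 + 64\right)^{2} = 21276 - 70^{2} = 21276 - 4900 = 16376$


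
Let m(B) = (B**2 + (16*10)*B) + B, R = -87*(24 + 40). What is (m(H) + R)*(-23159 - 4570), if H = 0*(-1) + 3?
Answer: 140752404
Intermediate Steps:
R = -5568 (R = -87*64 = -5568)
H = 3 (H = 0 + 3 = 3)
m(B) = B**2 + 161*B (m(B) = (B**2 + 160*B) + B = B**2 + 161*B)
(m(H) + R)*(-23159 - 4570) = (3*(161 + 3) - 5568)*(-23159 - 4570) = (3*164 - 5568)*(-27729) = (492 - 5568)*(-27729) = -5076*(-27729) = 140752404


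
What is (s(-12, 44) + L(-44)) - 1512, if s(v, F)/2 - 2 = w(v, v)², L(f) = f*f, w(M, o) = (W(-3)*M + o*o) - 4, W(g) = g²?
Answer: 2476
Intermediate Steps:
w(M, o) = -4 + o² + 9*M (w(M, o) = ((-3)²*M + o*o) - 4 = (9*M + o²) - 4 = (o² + 9*M) - 4 = -4 + o² + 9*M)
L(f) = f²
s(v, F) = 4 + 2*(-4 + v² + 9*v)²
(s(-12, 44) + L(-44)) - 1512 = ((4 + 2*(-4 + (-12)² + 9*(-12))²) + (-44)²) - 1512 = ((4 + 2*(-4 + 144 - 108)²) + 1936) - 1512 = ((4 + 2*32²) + 1936) - 1512 = ((4 + 2*1024) + 1936) - 1512 = ((4 + 2048) + 1936) - 1512 = (2052 + 1936) - 1512 = 3988 - 1512 = 2476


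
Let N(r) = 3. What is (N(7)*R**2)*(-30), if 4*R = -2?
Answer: -45/2 ≈ -22.500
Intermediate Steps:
R = -1/2 (R = (1/4)*(-2) = -1/2 ≈ -0.50000)
(N(7)*R**2)*(-30) = (3*(-1/2)**2)*(-30) = (3*(1/4))*(-30) = (3/4)*(-30) = -45/2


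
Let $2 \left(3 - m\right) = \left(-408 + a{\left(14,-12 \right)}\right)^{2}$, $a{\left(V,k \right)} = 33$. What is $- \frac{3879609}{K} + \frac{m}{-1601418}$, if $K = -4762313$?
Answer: $\frac{4365141020957}{5084302506556} \approx 0.85855$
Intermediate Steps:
$m = - \frac{140619}{2}$ ($m = 3 - \frac{\left(-408 + 33\right)^{2}}{2} = 3 - \frac{\left(-375\right)^{2}}{2} = 3 - \frac{140625}{2} = - \frac{140619}{2} \approx -70310.0$)
$- \frac{3879609}{K} + \frac{m}{-1601418} = - \frac{3879609}{-4762313} - \frac{140619}{2 \left(-1601418\right)} = \left(-3879609\right) \left(- \frac{1}{4762313}\right) - - \frac{46873}{1067612} = \frac{3879609}{4762313} + \frac{46873}{1067612} = \frac{4365141020957}{5084302506556}$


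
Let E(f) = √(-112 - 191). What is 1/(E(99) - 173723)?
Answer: -173723/30179681032 - I*√303/30179681032 ≈ -5.7563e-6 - 5.7678e-10*I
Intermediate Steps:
E(f) = I*√303 (E(f) = √(-303) = I*√303)
1/(E(99) - 173723) = 1/(I*√303 - 173723) = 1/(-173723 + I*√303)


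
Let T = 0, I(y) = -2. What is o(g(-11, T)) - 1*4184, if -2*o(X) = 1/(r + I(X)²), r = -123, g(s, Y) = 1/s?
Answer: -995791/238 ≈ -4184.0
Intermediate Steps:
o(X) = 1/238 (o(X) = -1/(2*(-123 + (-2)²)) = -1/(2*(-123 + 4)) = -½/(-119) = -½*(-1/119) = 1/238)
o(g(-11, T)) - 1*4184 = 1/238 - 1*4184 = 1/238 - 4184 = -995791/238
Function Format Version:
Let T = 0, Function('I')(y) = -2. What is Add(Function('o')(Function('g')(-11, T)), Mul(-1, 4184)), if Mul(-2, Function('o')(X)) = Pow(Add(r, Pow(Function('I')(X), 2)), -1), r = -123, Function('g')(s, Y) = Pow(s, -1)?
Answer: Rational(-995791, 238) ≈ -4184.0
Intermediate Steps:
Function('o')(X) = Rational(1, 238) (Function('o')(X) = Mul(Rational(-1, 2), Pow(Add(-123, Pow(-2, 2)), -1)) = Mul(Rational(-1, 2), Pow(Add(-123, 4), -1)) = Mul(Rational(-1, 2), Pow(-119, -1)) = Mul(Rational(-1, 2), Rational(-1, 119)) = Rational(1, 238))
Add(Function('o')(Function('g')(-11, T)), Mul(-1, 4184)) = Add(Rational(1, 238), Mul(-1, 4184)) = Add(Rational(1, 238), -4184) = Rational(-995791, 238)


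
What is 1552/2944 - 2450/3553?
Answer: -106159/653752 ≈ -0.16238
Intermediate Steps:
1552/2944 - 2450/3553 = 1552*(1/2944) - 2450*1/3553 = 97/184 - 2450/3553 = -106159/653752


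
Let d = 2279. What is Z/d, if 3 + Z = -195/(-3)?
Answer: 62/2279 ≈ 0.027205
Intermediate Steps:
Z = 62 (Z = -3 - 195/(-3) = -3 - 195*(-1)/3 = -3 - 15*(-13/3) = -3 + 65 = 62)
Z/d = 62/2279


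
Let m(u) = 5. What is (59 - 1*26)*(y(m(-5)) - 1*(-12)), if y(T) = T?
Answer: 561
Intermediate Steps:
(59 - 1*26)*(y(m(-5)) - 1*(-12)) = (59 - 1*26)*(5 - 1*(-12)) = (59 - 26)*(5 + 12) = 33*17 = 561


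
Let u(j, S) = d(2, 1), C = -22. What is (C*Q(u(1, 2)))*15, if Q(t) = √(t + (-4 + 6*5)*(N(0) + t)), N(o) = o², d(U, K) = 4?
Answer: -1980*√3 ≈ -3429.5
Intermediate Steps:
u(j, S) = 4
Q(t) = 3*√3*√t (Q(t) = √(t + (-4 + 6*5)*(0² + t)) = √(t + (-4 + 30)*(0 + t)) = √(t + 26*t) = √(27*t) = 3*√3*√t)
(C*Q(u(1, 2)))*15 = -66*√3*√4*15 = -66*√3*2*15 = -132*√3*15 = -1980*√3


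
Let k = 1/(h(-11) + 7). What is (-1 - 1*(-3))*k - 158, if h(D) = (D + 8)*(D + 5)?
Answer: -3948/25 ≈ -157.92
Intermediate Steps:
h(D) = (5 + D)*(8 + D) (h(D) = (8 + D)*(5 + D) = (5 + D)*(8 + D))
k = 1/25 (k = 1/((40 + (-11)² + 13*(-11)) + 7) = 1/((40 + 121 - 143) + 7) = 1/(18 + 7) = 1/25 ≈ 0.040000)
(-1 - 1*(-3))*k - 158 = (-1 - 1*(-3))*(1/25) - 158 = (-1 + 3)*(1/25) - 158 = 2*(1/25) - 158 = 2/25 - 158 = -3948/25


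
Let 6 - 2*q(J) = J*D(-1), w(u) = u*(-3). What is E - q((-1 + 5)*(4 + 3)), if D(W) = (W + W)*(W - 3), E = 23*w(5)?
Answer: -236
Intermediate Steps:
w(u) = -3*u
E = -345 (E = 23*(-3*5) = 23*(-15) = -345)
D(W) = 2*W*(-3 + W) (D(W) = (2*W)*(-3 + W) = 2*W*(-3 + W))
q(J) = 3 - 4*J (q(J) = 3 - J*2*(-1)*(-3 - 1)/2 = 3 - J*2*(-1)*(-4)/2 = 3 - J*8/2 = 3 - 4*J)
E - q((-1 + 5)*(4 + 3)) = -345 - (3 - 4*(-1 + 5)*(4 + 3)) = -345 - (3 - 16*7) = -345 - (3 - 4*28) = -345 - (3 - 112) = -345 - 1*(-109) = -345 + 109 = -236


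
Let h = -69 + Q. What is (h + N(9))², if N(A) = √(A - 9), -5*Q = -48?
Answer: 88209/25 ≈ 3528.4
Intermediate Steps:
Q = 48/5 (Q = -⅕*(-48) = 48/5 ≈ 9.6000)
N(A) = √(-9 + A)
h = -297/5 (h = -69 + 48/5 = -297/5 ≈ -59.400)
(h + N(9))² = (-297/5 + √(-9 + 9))² = (-297/5 + √0)² = (-297/5 + 0)² = (-297/5)² = 88209/25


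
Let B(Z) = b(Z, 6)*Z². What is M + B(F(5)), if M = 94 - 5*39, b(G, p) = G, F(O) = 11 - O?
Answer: 115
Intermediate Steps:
M = -101 (M = 94 - 195 = -101)
B(Z) = Z³ (B(Z) = Z*Z² = Z³)
M + B(F(5)) = -101 + (11 - 1*5)³ = -101 + (11 - 5)³ = -101 + 6³ = -101 + 216 = 115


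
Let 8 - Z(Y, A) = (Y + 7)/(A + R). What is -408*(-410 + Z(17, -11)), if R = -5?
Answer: 163404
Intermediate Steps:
Z(Y, A) = 8 - (7 + Y)/(-5 + A) (Z(Y, A) = 8 - (Y + 7)/(A - 5) = 8 - (7 + Y)/(-5 + A))
-408*(-410 + Z(17, -11)) = -408*(-410 + (-47 - 1*17 + 8*(-11))/(-5 - 11)) = -408*(-410 + (-47 - 17 - 88)/(-16)) = -408*(-410 - 1/16*(-152)) = -408*(-410 + 19/2) = -408*(-801/2) = 163404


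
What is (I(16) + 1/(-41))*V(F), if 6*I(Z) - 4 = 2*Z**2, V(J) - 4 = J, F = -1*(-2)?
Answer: 21150/41 ≈ 515.85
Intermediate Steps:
F = 2
V(J) = 4 + J
I(Z) = 2/3 + Z**2/3 (I(Z) = 2/3 + (2*Z**2)/6 = 2/3 + Z**2/3)
(I(16) + 1/(-41))*V(F) = ((2/3 + (1/3)*16**2) + 1/(-41))*(4 + 2) = ((2/3 + (1/3)*256) - 1/41)*6 = ((2/3 + 256/3) - 1/41)*6 = (86 - 1/41)*6 = (3525/41)*6 = 21150/41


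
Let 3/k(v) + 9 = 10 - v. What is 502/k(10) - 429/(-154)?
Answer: -21045/14 ≈ -1503.2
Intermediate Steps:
k(v) = 3/(1 - v) (k(v) = 3/(-9 + (10 - v)) = 3/(1 - v))
502/k(10) - 429/(-154) = 502/((-3/(-1 + 10))) - 429/(-154) = 502/((-3/9)) - 429*(-1/154) = 502/((-3*⅑)) + 39/14 = 502/(-⅓) + 39/14 = 502*(-3) + 39/14 = -1506 + 39/14 = -21045/14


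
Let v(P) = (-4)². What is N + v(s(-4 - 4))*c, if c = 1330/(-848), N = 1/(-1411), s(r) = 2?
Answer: -1876683/74783 ≈ -25.095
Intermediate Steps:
v(P) = 16
N = -1/1411 ≈ -0.00070872
c = -665/424 (c = 1330*(-1/848) = -665/424 ≈ -1.5684)
N + v(s(-4 - 4))*c = -1/1411 + 16*(-665/424) = -1/1411 - 1330/53 = -1876683/74783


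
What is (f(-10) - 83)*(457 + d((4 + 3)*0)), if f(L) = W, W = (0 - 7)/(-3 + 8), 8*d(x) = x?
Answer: -192854/5 ≈ -38571.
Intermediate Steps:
d(x) = x/8
W = -7/5 ≈ -1.4000
f(L) = -7/5
(f(-10) - 83)*(457 + d((4 + 3)*0)) = (-7/5 - 83)*(457 + ((4 + 3)*0)/8) = -422*(457 + (7*0)/8)/5 = -422*(457 + (⅛)*0)/5 = -422*(457 + 0)/5 = -422/5*457 = -192854/5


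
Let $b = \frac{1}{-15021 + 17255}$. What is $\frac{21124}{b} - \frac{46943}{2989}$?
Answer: $\frac{141053899881}{2989} \approx 4.7191 \cdot 10^{7}$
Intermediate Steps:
$b = \frac{1}{2234} \approx 0.00044763$
$\frac{21124}{b} - \frac{46943}{2989} = 21124 \frac{1}{\frac{1}{2234}} - \frac{46943}{2989} = 21124 \cdot 2234 - \frac{46943}{2989} = 47191016 - \frac{46943}{2989} = \frac{141053899881}{2989}$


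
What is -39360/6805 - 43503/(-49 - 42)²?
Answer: -124395615/11270441 ≈ -11.037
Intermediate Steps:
-39360/6805 - 43503/(-49 - 42)² = -39360*1/6805 - 43503/((-91)²) = -7872/1361 - 43503/8281 = -124395615/11270441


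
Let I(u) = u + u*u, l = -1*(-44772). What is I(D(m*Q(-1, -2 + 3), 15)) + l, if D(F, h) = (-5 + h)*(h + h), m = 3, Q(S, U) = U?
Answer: 135072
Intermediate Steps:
D(F, h) = 2*h*(-5 + h) (D(F, h) = (-5 + h)*(2*h) = 2*h*(-5 + h))
l = 44772
I(u) = u + u²
I(D(m*Q(-1, -2 + 3), 15)) + l = (2*15*(-5 + 15))*(1 + 2*15*(-5 + 15)) + 44772 = (2*15*10)*(1 + 2*15*10) + 44772 = 300*(1 + 300) + 44772 = 300*301 + 44772 = 90300 + 44772 = 135072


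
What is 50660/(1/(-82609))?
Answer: -4184971940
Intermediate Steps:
50660/(1/(-82609)) = 50660/(-1/82609) = 50660*(-82609) = -4184971940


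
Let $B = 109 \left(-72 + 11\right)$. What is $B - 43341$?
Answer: $-49990$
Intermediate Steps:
$B = -6649$ ($B = 109 \left(-61\right) = -6649$)
$B - 43341 = -6649 - 43341 = -49990$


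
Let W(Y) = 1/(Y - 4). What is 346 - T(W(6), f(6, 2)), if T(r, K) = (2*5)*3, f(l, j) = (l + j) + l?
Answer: 316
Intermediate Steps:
W(Y) = 1/(-4 + Y)
f(l, j) = j + 2*l (f(l, j) = (j + l) + l = j + 2*l)
T(r, K) = 30 (T(r, K) = 10*3 = 30)
346 - T(W(6), f(6, 2)) = 346 - 1*30 = 346 - 30 = 316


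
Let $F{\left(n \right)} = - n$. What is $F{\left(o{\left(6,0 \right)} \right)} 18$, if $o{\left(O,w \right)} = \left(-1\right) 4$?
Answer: $72$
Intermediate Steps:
$o{\left(O,w \right)} = -4$
$F{\left(o{\left(6,0 \right)} \right)} 18 = \left(-1\right) \left(-4\right) 18 = 4 \cdot 18 = 72$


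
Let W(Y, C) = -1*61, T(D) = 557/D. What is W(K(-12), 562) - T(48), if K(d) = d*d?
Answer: -3485/48 ≈ -72.604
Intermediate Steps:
K(d) = d²
W(Y, C) = -61
W(K(-12), 562) - T(48) = -61 - 557/48 = -3485/48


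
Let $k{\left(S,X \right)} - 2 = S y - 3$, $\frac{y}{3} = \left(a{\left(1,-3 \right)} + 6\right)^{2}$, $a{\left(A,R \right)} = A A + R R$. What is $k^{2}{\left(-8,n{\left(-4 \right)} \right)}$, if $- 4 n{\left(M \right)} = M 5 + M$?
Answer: $37761025$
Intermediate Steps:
$a{\left(A,R \right)} = A^{2} + R^{2}$
$y = 768$ ($y = 3 \left(\left(1^{2} + \left(-3\right)^{2}\right) + 6\right)^{2} = 3 \left(\left(1 + 9\right) + 6\right)^{2} = 3 \left(10 + 6\right)^{2} = 3 \cdot 16^{2} = 3 \cdot 256 = 768$)
$n{\left(M \right)} = - \frac{3 M}{2}$ ($n{\left(M \right)} = - \frac{M 5 + M}{4} = - \frac{5 M + M}{4} = - \frac{6 M}{4} = - \frac{3 M}{2}$)
$k{\left(S,X \right)} = -1 + 768 S$ ($k{\left(S,X \right)} = 2 + \left(S 768 - 3\right) = 2 + \left(768 S - 3\right) = 2 + \left(-3 + 768 S\right) = -1 + 768 S$)
$k^{2}{\left(-8,n{\left(-4 \right)} \right)} = \left(-1 + 768 \left(-8\right)\right)^{2} = \left(-1 - 6144\right)^{2} = \left(-6145\right)^{2} = 37761025$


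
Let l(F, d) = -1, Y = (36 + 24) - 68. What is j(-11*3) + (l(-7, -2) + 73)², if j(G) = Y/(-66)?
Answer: 171076/33 ≈ 5184.1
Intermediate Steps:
Y = -8 (Y = 60 - 68 = -8)
j(G) = 4/33 (j(G) = -8/(-66) = -8*(-1/66) = 4/33)
j(-11*3) + (l(-7, -2) + 73)² = 4/33 + (-1 + 73)² = 4/33 + 72² = 4/33 + 5184 = 171076/33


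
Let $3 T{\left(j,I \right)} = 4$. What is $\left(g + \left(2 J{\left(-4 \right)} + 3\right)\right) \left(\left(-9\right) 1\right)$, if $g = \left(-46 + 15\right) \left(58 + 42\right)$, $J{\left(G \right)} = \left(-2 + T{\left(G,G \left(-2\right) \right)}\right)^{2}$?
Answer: $27865$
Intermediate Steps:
$T{\left(j,I \right)} = \frac{4}{3}$ ($T{\left(j,I \right)} = \frac{1}{3} \cdot 4 = \frac{4}{3}$)
$J{\left(G \right)} = \frac{4}{9}$ ($J{\left(G \right)} = \left(-2 + \frac{4}{3}\right)^{2} = \left(- \frac{2}{3}\right)^{2} = \frac{4}{9}$)
$g = -3100$ ($g = \left(-31\right) 100 = -3100$)
$\left(g + \left(2 J{\left(-4 \right)} + 3\right)\right) \left(\left(-9\right) 1\right) = \left(-3100 + \left(2 \cdot \frac{4}{9} + 3\right)\right) \left(\left(-9\right) 1\right) = \left(-3100 + \left(\frac{8}{9} + 3\right)\right) \left(-9\right) = \left(-3100 + \frac{35}{9}\right) \left(-9\right) = \left(- \frac{27865}{9}\right) \left(-9\right) = 27865$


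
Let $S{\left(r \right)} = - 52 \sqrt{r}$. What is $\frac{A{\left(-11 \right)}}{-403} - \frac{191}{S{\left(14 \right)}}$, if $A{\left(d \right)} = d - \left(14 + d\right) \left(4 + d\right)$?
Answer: $- \frac{10}{403} + \frac{191 \sqrt{14}}{728} \approx 0.95686$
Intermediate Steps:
$A{\left(d \right)} = d - \left(4 + d\right) \left(14 + d\right)$
$\frac{A{\left(-11 \right)}}{-403} - \frac{191}{S{\left(14 \right)}} = \frac{-56 - \left(-11\right)^{2} - -187}{-403} - \frac{191}{\left(-52\right) \sqrt{14}} = \left(-56 - 121 + 187\right) \left(- \frac{1}{403}\right) - 191 \left(- \frac{\sqrt{14}}{728}\right) = \left(-56 - 121 + 187\right) \left(- \frac{1}{403}\right) + \frac{191 \sqrt{14}}{728} = 10 \left(- \frac{1}{403}\right) + \frac{191 \sqrt{14}}{728} = - \frac{10}{403} + \frac{191 \sqrt{14}}{728}$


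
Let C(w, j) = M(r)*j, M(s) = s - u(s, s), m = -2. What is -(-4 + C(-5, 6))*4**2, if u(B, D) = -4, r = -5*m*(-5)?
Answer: 4480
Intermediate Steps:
r = -50 (r = -5*(-2)*(-5) = 10*(-5) = -50)
M(s) = 4 + s (M(s) = s - 1*(-4) = s + 4 = 4 + s)
C(w, j) = -46*j (C(w, j) = (4 - 50)*j = -46*j)
-(-4 + C(-5, 6))*4**2 = -(-4 - 46*6)*4**2 = -(-4 - 276)*16 = -1*(-280)*16 = 280*16 = 4480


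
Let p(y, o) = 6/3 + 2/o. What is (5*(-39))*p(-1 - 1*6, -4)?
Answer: -585/2 ≈ -292.50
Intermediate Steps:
p(y, o) = 2 + 2/o (p(y, o) = 6*(1/3) + 2/o = 2 + 2/o)
(5*(-39))*p(-1 - 1*6, -4) = (5*(-39))*(2 + 2/(-4)) = -195*(2 + 2*(-1/4)) = -195*(2 - 1/2) = -195*3/2 = -585/2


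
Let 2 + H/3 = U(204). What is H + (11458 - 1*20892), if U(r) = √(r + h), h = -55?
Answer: -9440 + 3*√149 ≈ -9403.4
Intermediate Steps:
U(r) = √(-55 + r) (U(r) = √(r - 55) = √(-55 + r))
H = -6 + 3*√149 (H = -6 + 3*√(-55 + 204) = -6 + 3*√149 ≈ 30.620)
H + (11458 - 1*20892) = (-6 + 3*√149) + (11458 - 1*20892) = (-6 + 3*√149) + (11458 - 20892) = (-6 + 3*√149) - 9434 = -9440 + 3*√149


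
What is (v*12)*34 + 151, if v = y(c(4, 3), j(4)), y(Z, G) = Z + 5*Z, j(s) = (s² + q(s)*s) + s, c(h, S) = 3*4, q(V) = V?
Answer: 29527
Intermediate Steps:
c(h, S) = 12
j(s) = s + 2*s² (j(s) = (s² + s*s) + s = (s² + s²) + s = 2*s² + s = s + 2*s²)
y(Z, G) = 6*Z
v = 72 (v = 6*12 = 72)
(v*12)*34 + 151 = (72*12)*34 + 151 = 864*34 + 151 = 29376 + 151 = 29527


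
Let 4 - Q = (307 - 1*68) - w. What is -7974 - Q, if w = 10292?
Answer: -18031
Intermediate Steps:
Q = 10057 (Q = 4 - ((307 - 1*68) - 1*10292) = 4 - ((307 - 68) - 10292) = 4 - (239 - 10292) = 4 - 1*(-10053) = 4 + 10053 = 10057)
-7974 - Q = -7974 - 1*10057 = -7974 - 10057 = -18031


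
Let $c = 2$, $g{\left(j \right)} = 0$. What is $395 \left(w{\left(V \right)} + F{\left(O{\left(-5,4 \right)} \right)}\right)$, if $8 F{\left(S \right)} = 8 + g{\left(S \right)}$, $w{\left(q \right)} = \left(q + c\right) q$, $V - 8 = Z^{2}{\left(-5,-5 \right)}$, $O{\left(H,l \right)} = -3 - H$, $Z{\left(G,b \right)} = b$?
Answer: $456620$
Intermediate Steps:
$V = 33$ ($V = 8 + \left(-5\right)^{2} = 8 + 25 = 33$)
$w{\left(q \right)} = q \left(2 + q\right)$ ($w{\left(q \right)} = \left(q + 2\right) q = \left(2 + q\right) q = q \left(2 + q\right)$)
$F{\left(S \right)} = 1$ ($F{\left(S \right)} = \frac{8 + 0}{8} = \frac{1}{8} \cdot 8 = 1$)
$395 \left(w{\left(V \right)} + F{\left(O{\left(-5,4 \right)} \right)}\right) = 395 \left(33 \left(2 + 33\right) + 1\right) = 395 \left(33 \cdot 35 + 1\right) = 395 \left(1155 + 1\right) = 395 \cdot 1156 = 456620$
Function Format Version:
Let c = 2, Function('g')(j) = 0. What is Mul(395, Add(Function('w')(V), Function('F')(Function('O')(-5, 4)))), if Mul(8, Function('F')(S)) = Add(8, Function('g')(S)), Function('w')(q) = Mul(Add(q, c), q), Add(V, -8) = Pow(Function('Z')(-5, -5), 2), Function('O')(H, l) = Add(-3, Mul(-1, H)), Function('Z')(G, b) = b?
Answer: 456620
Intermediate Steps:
V = 33 (V = Add(8, Pow(-5, 2)) = Add(8, 25) = 33)
Function('w')(q) = Mul(q, Add(2, q)) (Function('w')(q) = Mul(Add(q, 2), q) = Mul(Add(2, q), q) = Mul(q, Add(2, q)))
Function('F')(S) = 1 (Function('F')(S) = Mul(Rational(1, 8), Add(8, 0)) = Mul(Rational(1, 8), 8) = 1)
Mul(395, Add(Function('w')(V), Function('F')(Function('O')(-5, 4)))) = Mul(395, Add(Mul(33, Add(2, 33)), 1)) = Mul(395, Add(Mul(33, 35), 1)) = Mul(395, Add(1155, 1)) = Mul(395, 1156) = 456620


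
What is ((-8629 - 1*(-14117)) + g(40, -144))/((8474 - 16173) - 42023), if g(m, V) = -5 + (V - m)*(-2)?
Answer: -5851/49722 ≈ -0.11767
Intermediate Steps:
g(m, V) = -5 - 2*V + 2*m (g(m, V) = -5 + (-2*V + 2*m) = -5 - 2*V + 2*m)
((-8629 - 1*(-14117)) + g(40, -144))/((8474 - 16173) - 42023) = ((-8629 - 1*(-14117)) + (-5 - 2*(-144) + 2*40))/((8474 - 16173) - 42023) = ((-8629 + 14117) + (-5 + 288 + 80))/(-7699 - 42023) = (5488 + 363)/(-49722) = 5851*(-1/49722) = -5851/49722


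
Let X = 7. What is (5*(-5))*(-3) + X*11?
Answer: 152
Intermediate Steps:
(5*(-5))*(-3) + X*11 = (5*(-5))*(-3) + 7*11 = -25*(-3) + 77 = 75 + 77 = 152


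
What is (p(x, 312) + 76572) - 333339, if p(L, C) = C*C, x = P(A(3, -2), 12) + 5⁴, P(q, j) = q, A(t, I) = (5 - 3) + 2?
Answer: -159423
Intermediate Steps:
A(t, I) = 4 (A(t, I) = 2 + 2 = 4)
x = 629 (x = 4 + 5⁴ = 4 + 625 = 629)
p(L, C) = C²
(p(x, 312) + 76572) - 333339 = (312² + 76572) - 333339 = (97344 + 76572) - 333339 = 173916 - 333339 = -159423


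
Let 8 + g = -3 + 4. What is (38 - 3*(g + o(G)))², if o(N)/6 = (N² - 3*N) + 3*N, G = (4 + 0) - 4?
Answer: 3481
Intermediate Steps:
g = -7 (g = -8 + (-3 + 4) = -8 + 1 = -7)
G = 0 (G = 4 - 4 = 0)
o(N) = 6*N² (o(N) = 6*((N² - 3*N) + 3*N) = 6*N²)
(38 - 3*(g + o(G)))² = (38 - 3*(-7 + 6*0²))² = (38 - 3*(-7 + 6*0))² = (38 - 3*(-7 + 0))² = (38 - 3*(-7))² = (38 + 21)² = 59² = 3481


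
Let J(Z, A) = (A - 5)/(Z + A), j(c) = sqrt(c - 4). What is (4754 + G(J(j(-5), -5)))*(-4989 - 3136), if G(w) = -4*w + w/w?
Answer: -655971875/17 + 487500*I/17 ≈ -3.8587e+7 + 28676.0*I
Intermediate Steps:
j(c) = sqrt(-4 + c)
J(Z, A) = (-5 + A)/(A + Z)
G(w) = 1 - 4*w (G(w) = -4*w + 1 = 1 - 4*w)
(4754 + G(J(j(-5), -5)))*(-4989 - 3136) = (4754 + (1 - 4*(-5 - 5)/(-5 + sqrt(-4 - 5))))*(-4989 - 3136) = (4754 + (1 - 4*(-10)/(-5 + sqrt(-9))))*(-8125) = (4754 + (1 - 4*(-10)/(-5 + 3*I)))*(-8125) = (4754 + (1 - 4*(-5 - 3*I)/34*(-10)))*(-8125) = (4754 + (1 - (-20)*(-5 - 3*I)/17))*(-8125) = (4754 + (1 + 20*(-5 - 3*I)/17))*(-8125) = (4755 + 20*(-5 - 3*I)/17)*(-8125) = -38634375 - 162500*(-5 - 3*I)/17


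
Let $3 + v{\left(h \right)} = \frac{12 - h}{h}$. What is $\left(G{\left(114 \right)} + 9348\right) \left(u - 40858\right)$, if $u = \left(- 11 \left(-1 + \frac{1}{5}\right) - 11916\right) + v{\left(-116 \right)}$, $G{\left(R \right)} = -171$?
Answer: $- \frac{70218265173}{145} \approx -4.8426 \cdot 10^{8}$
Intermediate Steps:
$v{\left(h \right)} = -3 + \frac{12 - h}{h}$
$u = - \frac{1727139}{145}$ ($u = \left(- 11 \left(-1 + \frac{1}{5}\right) - 11916\right) - \left(4 - \frac{12}{-116}\right) = \left(- 11 \left(-1 + \frac{1}{5}\right) - 11916\right) + \left(-4 + 12 \left(- \frac{1}{116}\right)\right) = \left(\left(-11\right) \left(- \frac{4}{5}\right) - 11916\right) - \frac{119}{29} = \left(\frac{44}{5} - 11916\right) - \frac{119}{29} = - \frac{59536}{5} - \frac{119}{29} = - \frac{1727139}{145} \approx -11911.0$)
$\left(G{\left(114 \right)} + 9348\right) \left(u - 40858\right) = \left(-171 + 9348\right) \left(- \frac{1727139}{145} - 40858\right) = 9177 \left(- \frac{7651549}{145}\right) = - \frac{70218265173}{145}$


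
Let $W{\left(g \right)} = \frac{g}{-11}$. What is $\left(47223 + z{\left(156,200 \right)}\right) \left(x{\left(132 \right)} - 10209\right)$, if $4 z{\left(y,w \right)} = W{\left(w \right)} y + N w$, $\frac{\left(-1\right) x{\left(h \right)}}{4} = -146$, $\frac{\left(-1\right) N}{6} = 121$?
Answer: $-98308875$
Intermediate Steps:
$N = -726$ ($N = \left(-6\right) 121 = -726$)
$x{\left(h \right)} = 584$ ($x{\left(h \right)} = \left(-4\right) \left(-146\right) = 584$)
$W{\left(g \right)} = - \frac{g}{11}$ ($W{\left(g \right)} = g \left(- \frac{1}{11}\right) = - \frac{g}{11}$)
$z{\left(y,w \right)} = - \frac{363 w}{2} - \frac{w y}{44}$ ($z{\left(y,w \right)} = \frac{- \frac{w}{11} y - 726 w}{4} = \frac{- \frac{w y}{11} - 726 w}{4} = \frac{- 726 w - \frac{w y}{11}}{4} = - \frac{363 w}{2} - \frac{w y}{44}$)
$\left(47223 + z{\left(156,200 \right)}\right) \left(x{\left(132 \right)} - 10209\right) = \left(47223 + \frac{1}{44} \cdot 200 \left(-7986 - 156\right)\right) \left(584 - 10209\right) = \left(47223 + \frac{1}{44} \cdot 200 \left(-7986 - 156\right)\right) \left(-9625\right) = \left(47223 + \frac{1}{44} \cdot 200 \left(-8142\right)\right) \left(-9625\right) = \left(47223 - \frac{407100}{11}\right) \left(-9625\right) = \frac{112353}{11} \left(-9625\right) = -98308875$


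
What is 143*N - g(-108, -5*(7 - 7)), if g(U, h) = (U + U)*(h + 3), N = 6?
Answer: 1506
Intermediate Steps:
g(U, h) = 2*U*(3 + h) (g(U, h) = (2*U)*(3 + h) = 2*U*(3 + h))
143*N - g(-108, -5*(7 - 7)) = 143*6 - 2*(-108)*(3 - 5*(7 - 7)) = 858 - 2*(-108)*(3 - 5*0) = 858 - 2*(-108)*(3 + 0) = 858 - 2*(-108)*3 = 858 - 1*(-648) = 858 + 648 = 1506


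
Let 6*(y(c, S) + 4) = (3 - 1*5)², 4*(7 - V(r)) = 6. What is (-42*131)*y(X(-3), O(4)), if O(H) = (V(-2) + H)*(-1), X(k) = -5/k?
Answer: 18340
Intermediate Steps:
V(r) = 11/2 (V(r) = 7 - ¼*6 = 7 - 3/2 = 11/2)
O(H) = -11/2 - H (O(H) = (11/2 + H)*(-1) = -11/2 - H)
y(c, S) = -10/3 (y(c, S) = -4 + (3 - 1*5)²/6 = -4 + (3 - 5)²/6 = -4 + (⅙)*(-2)² = -4 + (⅙)*4 = -4 + ⅔ = -10/3)
(-42*131)*y(X(-3), O(4)) = -42*131*(-10/3) = -5502*(-10/3) = 18340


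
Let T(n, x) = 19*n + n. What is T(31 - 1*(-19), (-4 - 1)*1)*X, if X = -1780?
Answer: -1780000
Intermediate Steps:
T(n, x) = 20*n
T(31 - 1*(-19), (-4 - 1)*1)*X = (20*(31 - 1*(-19)))*(-1780) = (20*(31 + 19))*(-1780) = (20*50)*(-1780) = 1000*(-1780) = -1780000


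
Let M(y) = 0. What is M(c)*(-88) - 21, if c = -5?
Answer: -21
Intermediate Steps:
M(c)*(-88) - 21 = 0*(-88) - 21 = 0 - 21 = -21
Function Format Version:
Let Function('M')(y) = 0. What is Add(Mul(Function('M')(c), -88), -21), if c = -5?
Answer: -21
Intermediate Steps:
Add(Mul(Function('M')(c), -88), -21) = Add(Mul(0, -88), -21) = Add(0, -21) = -21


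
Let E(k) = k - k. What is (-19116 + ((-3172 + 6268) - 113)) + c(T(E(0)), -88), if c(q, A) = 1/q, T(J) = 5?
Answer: -80664/5 ≈ -16133.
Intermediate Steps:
E(k) = 0
(-19116 + ((-3172 + 6268) - 113)) + c(T(E(0)), -88) = (-19116 + ((-3172 + 6268) - 113)) + 1/5 = (-19116 + (3096 - 113)) + 1/5 = (-19116 + 2983) + 1/5 = -16133 + 1/5 = -80664/5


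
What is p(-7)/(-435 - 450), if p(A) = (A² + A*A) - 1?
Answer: -97/885 ≈ -0.10960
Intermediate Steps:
p(A) = -1 + 2*A² (p(A) = (A² + A²) - 1 = 2*A² - 1 = -1 + 2*A²)
p(-7)/(-435 - 450) = (-1 + 2*(-7)²)/(-435 - 450) = (-1 + 2*49)/(-885) = (-1 + 98)*(-1/885) = 97*(-1/885) = -97/885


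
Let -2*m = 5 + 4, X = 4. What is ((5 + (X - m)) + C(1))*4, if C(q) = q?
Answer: 58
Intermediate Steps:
m = -9/2 (m = -(5 + 4)/2 = -½*9 = -9/2 ≈ -4.5000)
((5 + (X - m)) + C(1))*4 = ((5 + (4 - 1*(-9/2))) + 1)*4 = ((5 + (4 + 9/2)) + 1)*4 = ((5 + 17/2) + 1)*4 = (27/2 + 1)*4 = (29/2)*4 = 58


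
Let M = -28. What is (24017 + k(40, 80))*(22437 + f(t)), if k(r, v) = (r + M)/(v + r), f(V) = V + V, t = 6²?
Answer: 5406009039/10 ≈ 5.4060e+8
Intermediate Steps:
t = 36
f(V) = 2*V
k(r, v) = (-28 + r)/(r + v) (k(r, v) = (r - 28)/(v + r) = (-28 + r)/(r + v))
(24017 + k(40, 80))*(22437 + f(t)) = (24017 + (-28 + 40)/(40 + 80))*(22437 + 2*36) = (24017 + 12/120)*(22437 + 72) = (24017 + (1/120)*12)*22509 = (24017 + ⅒)*22509 = (240171/10)*22509 = 5406009039/10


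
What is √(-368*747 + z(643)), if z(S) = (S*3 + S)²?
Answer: 8*√99067 ≈ 2518.0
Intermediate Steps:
z(S) = 16*S² (z(S) = (3*S + S)² = (4*S)² = 16*S²)
√(-368*747 + z(643)) = √(-368*747 + 16*643²) = √(-274896 + 16*413449) = √(-274896 + 6615184) = √6340288 = 8*√99067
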